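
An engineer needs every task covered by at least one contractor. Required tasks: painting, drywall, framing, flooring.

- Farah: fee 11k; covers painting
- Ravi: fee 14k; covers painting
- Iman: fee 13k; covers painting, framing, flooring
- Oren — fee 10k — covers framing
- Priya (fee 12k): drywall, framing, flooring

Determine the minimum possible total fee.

23

Choose Farah and Priya: together they cover painting, drywall, framing, flooring — every task.
Total fee: 11 + 12 = 23.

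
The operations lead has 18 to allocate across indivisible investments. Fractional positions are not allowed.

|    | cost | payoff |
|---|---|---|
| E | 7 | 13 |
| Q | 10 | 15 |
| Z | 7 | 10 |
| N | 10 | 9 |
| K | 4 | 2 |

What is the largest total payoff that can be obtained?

Allowing fractional choices, the relaxed optimum would be about 29.4, but investments are indivisible.
Q + Z: cost 10 + 7 = 17 ≤ 18, payoff 15 + 10 = 25.
E + Q: cost 7 + 10 = 17 ≤ 18, payoff 13 + 15 = 28.
E + Z + K: cost 7 + 7 + 4 = 18 ≤ 18, payoff 13 + 10 + 2 = 25.
Best is E and Q with total payoff 28.

28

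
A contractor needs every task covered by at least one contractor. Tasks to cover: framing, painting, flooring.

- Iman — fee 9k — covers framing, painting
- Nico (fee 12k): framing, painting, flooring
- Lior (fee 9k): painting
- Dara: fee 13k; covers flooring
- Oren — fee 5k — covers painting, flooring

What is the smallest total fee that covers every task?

Nico alone covers framing, painting, flooring — every task.
Total fee: 12.

12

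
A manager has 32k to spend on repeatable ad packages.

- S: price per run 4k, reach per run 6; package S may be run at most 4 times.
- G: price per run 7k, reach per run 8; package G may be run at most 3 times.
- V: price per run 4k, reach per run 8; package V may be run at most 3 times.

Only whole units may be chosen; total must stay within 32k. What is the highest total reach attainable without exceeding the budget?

V has the best ratio (8/4); taking only V gives at most 3×8 = 24 (stopped by the supply cap of 3).
Mixing does better — 3×S, 1×G, and 3×V: price 31 ≤ 32, reach 3·6 + 1·8 + 3·8 = 50.

50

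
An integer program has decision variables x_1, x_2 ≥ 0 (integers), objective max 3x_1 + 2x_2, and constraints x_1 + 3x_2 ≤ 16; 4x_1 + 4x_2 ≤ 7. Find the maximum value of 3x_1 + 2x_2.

Relaxing integrality, the LP optimum is 5.25 at (x_1,x_2) = (1.75, 0), which is not an integer point.
(x_1,x_2)=(1,0): 1·1+3·0=1≤16, 4·1+4·0=4≤7, objective 3.
(x_1,x_2)=(0,1): 1·0+3·1=3≤16, 4·0+4·1=4≤7, objective 2.
(x_1,x_2)=(0,0): 1·0+3·0=0≤16, 4·0+4·0=0≤7, objective 0.
Maximum is 3 at (x_1,x_2)=(1,0).

3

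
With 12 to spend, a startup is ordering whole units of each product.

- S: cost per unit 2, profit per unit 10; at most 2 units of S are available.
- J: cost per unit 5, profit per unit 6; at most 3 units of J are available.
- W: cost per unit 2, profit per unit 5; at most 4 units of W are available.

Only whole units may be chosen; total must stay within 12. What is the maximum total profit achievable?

40

2×S and 3×W: cost 10 ≤ 12, profit 2·10 + 3·5 = 35.
2×S and 4×W: cost 12 ≤ 12, profit 2·10 + 4·5 = 40.
Best is 40.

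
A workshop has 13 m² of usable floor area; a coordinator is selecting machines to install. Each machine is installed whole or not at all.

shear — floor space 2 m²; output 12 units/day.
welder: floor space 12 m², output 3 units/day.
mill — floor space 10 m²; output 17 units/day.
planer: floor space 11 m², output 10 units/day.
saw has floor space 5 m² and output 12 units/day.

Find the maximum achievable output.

This is a 0-1 knapsack instance.
Take shear and mill: floor space 2 + 10 = 12 ≤ 13, output 12 + 17 = 29.
No other feasible combination does better.

29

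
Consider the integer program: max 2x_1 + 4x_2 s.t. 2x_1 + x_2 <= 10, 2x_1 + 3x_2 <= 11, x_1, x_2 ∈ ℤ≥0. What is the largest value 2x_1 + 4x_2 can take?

14

Relaxing integrality, the LP optimum is 14.67 at (x_1,x_2) = (0, 3.67), which is not an integer point.
(x_1,x_2)=(1,3): 2·1+1·3=5≤10, 2·1+3·3=11≤11, objective 14.
(x_1,x_2)=(0,3): 2·0+1·3=3≤10, 2·0+3·3=9≤11, objective 12.
(x_1,x_2)=(2,2): 2·2+1·2=6≤10, 2·2+3·2=10≤11, objective 12.
(x_1,x_2)=(1,2): 2·1+1·2=4≤10, 2·1+3·2=8≤11, objective 10.
Maximum is 14 at (x_1,x_2)=(1,3).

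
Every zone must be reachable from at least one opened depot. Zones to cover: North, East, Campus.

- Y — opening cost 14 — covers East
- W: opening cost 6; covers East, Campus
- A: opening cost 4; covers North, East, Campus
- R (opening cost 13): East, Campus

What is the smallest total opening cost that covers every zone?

This is a weighted set-cover instance.
A alone covers North, East, Campus — every zone.
Total opening cost: 4.
No cover costs less than 4.

4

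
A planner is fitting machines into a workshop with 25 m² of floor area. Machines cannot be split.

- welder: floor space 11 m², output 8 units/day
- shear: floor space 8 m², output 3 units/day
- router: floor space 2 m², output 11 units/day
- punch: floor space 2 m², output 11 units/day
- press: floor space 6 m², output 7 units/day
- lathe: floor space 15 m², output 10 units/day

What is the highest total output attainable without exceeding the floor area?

This is a 0-1 knapsack instance.
Take router, punch, press, and lathe: floor space 2 + 2 + 6 + 15 = 25 ≤ 25, output 11 + 11 + 7 + 10 = 39.
No other feasible combination does better.

39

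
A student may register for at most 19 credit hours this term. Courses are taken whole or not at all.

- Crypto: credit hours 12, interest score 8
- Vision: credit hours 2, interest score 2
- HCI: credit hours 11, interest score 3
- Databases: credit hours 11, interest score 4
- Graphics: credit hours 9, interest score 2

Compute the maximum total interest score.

This is an integer program with binary decision variables.
Take Crypto and Vision: credit hours 12 + 2 = 14 ≤ 19, interest score 8 + 2 = 10.
No other feasible combination does better.

10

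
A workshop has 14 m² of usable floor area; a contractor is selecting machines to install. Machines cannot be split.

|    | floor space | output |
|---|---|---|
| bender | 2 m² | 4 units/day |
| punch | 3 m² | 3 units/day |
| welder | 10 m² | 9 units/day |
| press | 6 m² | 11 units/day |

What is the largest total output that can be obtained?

punch + press: floor space 3 + 6 = 9 ≤ 14, output 3 + 11 = 14.
bender + punch + press: floor space 2 + 3 + 6 = 11 ≤ 14, output 4 + 3 + 11 = 18.
bender + press: floor space 2 + 6 = 8 ≤ 14, output 4 + 11 = 15.
Best is bender, punch, and press with total output 18.

18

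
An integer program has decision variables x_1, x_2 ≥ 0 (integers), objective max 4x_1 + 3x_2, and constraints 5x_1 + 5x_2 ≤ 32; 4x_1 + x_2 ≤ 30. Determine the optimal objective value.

The continuous relaxation peaks at (6.4, 0) with value 25.60; rounding to a feasible lattice point costs some objective.
(x_1,x_2)=(6,0): 5·6+5·0=30≤32, 4·6+1·0=24≤30, objective 24.
(x_1,x_2)=(5,1): 5·5+5·1=30≤32, 4·5+1·1=21≤30, objective 23.
(x_1,x_2)=(5,0): 5·5+5·0=25≤32, 4·5+1·0=20≤30, objective 20.
No feasible integer point exceeds 24.

24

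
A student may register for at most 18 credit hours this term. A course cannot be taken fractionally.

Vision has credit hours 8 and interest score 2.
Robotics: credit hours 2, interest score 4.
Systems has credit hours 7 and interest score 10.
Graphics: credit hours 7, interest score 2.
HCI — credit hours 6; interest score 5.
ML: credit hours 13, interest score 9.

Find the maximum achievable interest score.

Vision + Robotics + Systems: credit hours 8 + 2 + 7 = 17 ≤ 18, interest score 2 + 4 + 10 = 16.
Robotics + Systems + HCI: credit hours 2 + 7 + 6 = 15 ≤ 18, interest score 4 + 10 + 5 = 19.
Robotics + Systems + Graphics: credit hours 2 + 7 + 7 = 16 ≤ 18, interest score 4 + 10 + 2 = 16.
Best is Robotics, Systems, and HCI with total interest score 19.

19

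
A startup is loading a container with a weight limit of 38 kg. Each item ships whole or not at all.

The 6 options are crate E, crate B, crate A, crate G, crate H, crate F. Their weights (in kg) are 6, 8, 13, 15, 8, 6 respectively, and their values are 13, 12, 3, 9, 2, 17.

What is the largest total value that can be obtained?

51

Treat it as a binary knapsack problem.
crate E + crate B + crate H + crate F: weight 6 + 8 + 8 + 6 = 28 ≤ 38, value 13 + 12 + 2 + 17 = 44.
crate E + crate B + crate A + crate F: weight 6 + 8 + 13 + 6 = 33 ≤ 38, value 13 + 12 + 3 + 17 = 45.
crate E + crate B + crate G + crate F: weight 6 + 8 + 15 + 6 = 35 ≤ 38, value 13 + 12 + 9 + 17 = 51.
Best is crate E, crate B, crate G, and crate F with total value 51.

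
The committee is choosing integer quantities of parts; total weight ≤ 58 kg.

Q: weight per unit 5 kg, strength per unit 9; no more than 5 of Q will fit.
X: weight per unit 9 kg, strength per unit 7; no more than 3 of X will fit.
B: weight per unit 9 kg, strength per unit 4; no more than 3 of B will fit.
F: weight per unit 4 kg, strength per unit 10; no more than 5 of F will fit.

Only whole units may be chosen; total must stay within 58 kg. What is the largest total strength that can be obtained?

102

F has the best ratio (10/4); taking only F gives at most 5×10 = 50 (stopped by the supply cap of 5).
Mixing does better — 5×Q, 1×X, and 5×F: weight 54 ≤ 58, strength 5·9 + 1·7 + 5·10 = 102.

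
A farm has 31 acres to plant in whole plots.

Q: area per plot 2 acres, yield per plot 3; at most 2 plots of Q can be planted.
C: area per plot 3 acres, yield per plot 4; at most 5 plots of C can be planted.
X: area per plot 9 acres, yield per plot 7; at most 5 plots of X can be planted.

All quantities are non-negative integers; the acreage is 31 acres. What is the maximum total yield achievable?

33

Q has the best ratio (3/2); taking only Q gives at most 2×3 = 6 (stopped by the supply cap of 2).
Mixing does better — 2×Q, 5×C, and 1×X: area 28 ≤ 31, yield 2·3 + 5·4 + 1·7 = 33.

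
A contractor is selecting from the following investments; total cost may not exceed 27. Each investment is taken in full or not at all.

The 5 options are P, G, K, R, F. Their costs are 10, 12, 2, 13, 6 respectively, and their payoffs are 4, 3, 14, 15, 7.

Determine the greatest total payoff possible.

36

P + K + R: cost 10 + 2 + 13 = 25 ≤ 27, payoff 4 + 14 + 15 = 33.
G + K + R: cost 12 + 2 + 13 = 27 ≤ 27, payoff 3 + 14 + 15 = 32.
K + R + F: cost 2 + 13 + 6 = 21 ≤ 27, payoff 14 + 15 + 7 = 36.
Best is K, R, and F with total payoff 36.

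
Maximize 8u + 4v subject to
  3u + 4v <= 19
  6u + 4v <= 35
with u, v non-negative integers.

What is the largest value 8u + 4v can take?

44

The continuous relaxation peaks at (5.83, 0) with value 46.67; rounding to a feasible lattice point costs some objective.
(u,v)=(5,1) is feasible, giving 44.
(u,v)=(5,0) is feasible, giving 40.
(u,v)=(4,1) is feasible, giving 36.
Maximum is 44 at (u,v)=(5,1).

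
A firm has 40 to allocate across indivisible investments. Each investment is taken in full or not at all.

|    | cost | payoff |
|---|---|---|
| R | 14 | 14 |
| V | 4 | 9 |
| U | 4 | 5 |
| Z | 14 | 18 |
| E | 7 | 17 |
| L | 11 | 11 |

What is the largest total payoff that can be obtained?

R + V + U + E + L: cost 14 + 4 + 4 + 7 + 11 = 40 ≤ 40, payoff 14 + 9 + 5 + 17 + 11 = 56.
R + V + Z + E: cost 14 + 4 + 14 + 7 = 39 ≤ 40, payoff 14 + 9 + 18 + 17 = 58.
V + U + Z + E + L: cost 4 + 4 + 14 + 7 + 11 = 40 ≤ 40, payoff 9 + 5 + 18 + 17 + 11 = 60.
Best is V, U, Z, E, and L with total payoff 60.

60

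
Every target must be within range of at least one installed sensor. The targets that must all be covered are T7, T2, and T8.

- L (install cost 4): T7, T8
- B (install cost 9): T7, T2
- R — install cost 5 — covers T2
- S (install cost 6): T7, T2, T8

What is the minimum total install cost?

6

The greedy cost-per-new-target heuristic would pick L and R for 9, but a cheaper cover exists.
S alone covers T7, T2, T8 — every target.
Total install cost: 6.
No cover costs less than 6.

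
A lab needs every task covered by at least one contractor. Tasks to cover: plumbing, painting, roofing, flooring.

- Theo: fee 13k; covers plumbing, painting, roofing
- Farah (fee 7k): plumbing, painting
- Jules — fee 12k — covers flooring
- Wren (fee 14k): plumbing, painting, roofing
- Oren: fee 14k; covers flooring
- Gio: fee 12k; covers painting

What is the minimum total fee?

The greedy cost-per-new-task heuristic would pick Farah, Jules, and Theo for 32, but a cheaper cover exists.
Choose Theo and Jules: together they cover plumbing, painting, roofing, flooring — every task.
Total fee: 13 + 12 = 25.
No cover costs less than 25.

25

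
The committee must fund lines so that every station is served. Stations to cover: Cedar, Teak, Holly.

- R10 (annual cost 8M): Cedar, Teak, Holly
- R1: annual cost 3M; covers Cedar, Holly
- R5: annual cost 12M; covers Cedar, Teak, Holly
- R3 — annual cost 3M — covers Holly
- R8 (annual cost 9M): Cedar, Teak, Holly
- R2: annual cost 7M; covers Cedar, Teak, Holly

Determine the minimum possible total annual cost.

7

The greedy cost-per-new-station heuristic would pick R1 and R2 for 10, but a cheaper cover exists.
R2 alone covers Cedar, Teak, Holly — every station.
Total annual cost: 7.
No cover costs less than 7.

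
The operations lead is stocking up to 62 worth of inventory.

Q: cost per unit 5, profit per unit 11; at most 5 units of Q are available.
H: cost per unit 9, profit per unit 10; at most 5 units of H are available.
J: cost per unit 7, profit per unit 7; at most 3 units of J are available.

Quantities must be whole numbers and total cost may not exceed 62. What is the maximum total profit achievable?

5×Q, 3×H, and 1×J: cost 59 ≤ 62, profit 5·11 + 3·10 + 1·7 = 92.
5×Q and 4×H: cost 61 ≤ 62, profit 5·11 + 4·10 = 95.
Best is 95.

95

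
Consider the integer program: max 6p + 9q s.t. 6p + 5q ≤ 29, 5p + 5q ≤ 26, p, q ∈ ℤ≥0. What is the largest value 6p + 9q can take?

The continuous relaxation peaks at (0, 5.2) with value 46.80; rounding to a feasible lattice point costs some objective.
(p,q)=(0,5): 6·0+5·5=25≤29, 5·0+5·5=25≤26, objective 45.
(p,q)=(1,4): 6·1+5·4=26≤29, 5·1+5·4=25≤26, objective 42.
No feasible integer point exceeds 45.

45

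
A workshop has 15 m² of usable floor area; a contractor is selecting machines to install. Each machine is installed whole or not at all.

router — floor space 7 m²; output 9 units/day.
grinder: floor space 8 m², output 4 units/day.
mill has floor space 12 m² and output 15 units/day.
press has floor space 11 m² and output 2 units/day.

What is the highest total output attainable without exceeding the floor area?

Treat it as a binary knapsack problem.
mill: floor space 12 ≤ 15, output 15.
router: floor space 7 ≤ 15, output 9.
router + grinder: floor space 7 + 8 = 15 ≤ 15, output 9 + 4 = 13.
Best is mill with total output 15.

15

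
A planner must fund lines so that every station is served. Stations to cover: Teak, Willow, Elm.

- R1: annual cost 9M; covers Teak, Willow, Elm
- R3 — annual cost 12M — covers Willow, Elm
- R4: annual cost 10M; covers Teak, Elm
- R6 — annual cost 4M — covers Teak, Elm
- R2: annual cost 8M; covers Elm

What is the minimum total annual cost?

The greedy cost-per-new-station heuristic would pick R6 and R1 for 13, but a cheaper cover exists.
R1 alone covers Teak, Willow, Elm — every station.
Total annual cost: 9.
No cover costs less than 9.

9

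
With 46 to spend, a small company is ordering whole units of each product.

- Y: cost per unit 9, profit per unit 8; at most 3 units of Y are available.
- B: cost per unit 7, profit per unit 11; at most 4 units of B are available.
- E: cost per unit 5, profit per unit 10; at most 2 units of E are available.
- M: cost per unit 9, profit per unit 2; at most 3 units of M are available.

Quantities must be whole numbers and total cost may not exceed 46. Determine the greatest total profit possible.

64

Take 4×B and 2×E: cost 38 ≤ 46, profit 4·11 + 2·10 = 64.
E has the best ratio (10/5) and is taken to its limit of 2; remaining capacity is filled optimally with the others.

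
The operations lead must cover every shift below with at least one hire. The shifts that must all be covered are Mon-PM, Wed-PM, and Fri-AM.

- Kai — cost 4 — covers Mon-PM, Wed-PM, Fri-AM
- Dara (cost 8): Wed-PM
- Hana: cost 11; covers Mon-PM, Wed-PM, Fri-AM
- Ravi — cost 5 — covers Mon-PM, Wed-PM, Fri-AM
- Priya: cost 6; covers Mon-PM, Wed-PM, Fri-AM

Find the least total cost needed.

4

This is an integer covering problem.
Kai alone covers Mon-PM, Wed-PM, Fri-AM — every shift.
Total cost: 4.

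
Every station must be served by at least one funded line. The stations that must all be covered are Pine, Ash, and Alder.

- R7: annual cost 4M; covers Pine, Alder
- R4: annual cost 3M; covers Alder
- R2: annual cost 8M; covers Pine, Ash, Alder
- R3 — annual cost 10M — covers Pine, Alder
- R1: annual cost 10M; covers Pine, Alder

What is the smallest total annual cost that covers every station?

The greedy cost-per-new-station heuristic would pick R7 and R2 for 12, but a cheaper cover exists.
R2 alone covers Pine, Ash, Alder — every station.
Total annual cost: 8.
No cover costs less than 8.

8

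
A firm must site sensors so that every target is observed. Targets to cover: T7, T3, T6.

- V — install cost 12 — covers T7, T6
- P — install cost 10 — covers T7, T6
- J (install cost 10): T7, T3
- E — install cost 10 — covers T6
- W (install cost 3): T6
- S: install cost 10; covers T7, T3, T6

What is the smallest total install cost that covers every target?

10

The greedy cost-per-new-target heuristic would pick W and J for 13, but a cheaper cover exists.
S alone covers T7, T3, T6 — every target.
Total install cost: 10.
No cover costs less than 10.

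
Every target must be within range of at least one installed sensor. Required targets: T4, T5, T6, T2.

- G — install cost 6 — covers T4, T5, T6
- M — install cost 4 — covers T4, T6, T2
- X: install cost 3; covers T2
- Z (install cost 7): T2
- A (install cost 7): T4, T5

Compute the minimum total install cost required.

This is an integer covering problem.
The greedy cost-per-new-target heuristic would pick M and G for 10, but a cheaper cover exists.
Choose G and X: together they cover T4, T5, T6, T2 — every target.
Total install cost: 6 + 3 = 9.
No cover costs less than 9.

9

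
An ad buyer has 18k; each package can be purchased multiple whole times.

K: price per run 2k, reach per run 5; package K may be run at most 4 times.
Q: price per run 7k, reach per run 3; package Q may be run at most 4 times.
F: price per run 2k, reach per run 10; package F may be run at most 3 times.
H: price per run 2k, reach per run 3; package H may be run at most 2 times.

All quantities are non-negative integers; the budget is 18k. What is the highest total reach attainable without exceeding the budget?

F has the best ratio (10/2); taking only F gives at most 3×10 = 30 (stopped by the supply cap of 3).
Mixing does better — 4×K, 3×F, and 2×H: price 18 ≤ 18, reach 4·5 + 3·10 + 2·3 = 56.

56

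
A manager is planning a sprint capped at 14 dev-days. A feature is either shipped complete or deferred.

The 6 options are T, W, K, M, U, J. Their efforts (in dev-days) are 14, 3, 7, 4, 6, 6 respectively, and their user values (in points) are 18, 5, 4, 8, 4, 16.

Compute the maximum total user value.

This is an integer program with binary decision variables.
W + J: effort 3 + 6 = 9 ≤ 14, user value 5 + 16 = 21.
M + J: effort 4 + 6 = 10 ≤ 14, user value 8 + 16 = 24.
W + M + J: effort 3 + 4 + 6 = 13 ≤ 14, user value 5 + 8 + 16 = 29.
Best is W, M, and J with total user value 29.

29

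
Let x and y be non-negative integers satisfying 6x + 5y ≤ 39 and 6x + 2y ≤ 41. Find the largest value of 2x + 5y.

The continuous relaxation peaks at (0, 7.8) with value 39.00; rounding to a feasible lattice point costs some objective.
(x,y)=(0,7): 6·0+5·7=35≤39, 6·0+2·7=14≤41, objective 35.
(x,y)=(1,6): 6·1+5·6=36≤39, 6·1+2·6=18≤41, objective 32.
(x,y)=(0,6): 6·0+5·6=30≤39, 6·0+2·6=12≤41, objective 30.
No feasible integer point exceeds 35.

35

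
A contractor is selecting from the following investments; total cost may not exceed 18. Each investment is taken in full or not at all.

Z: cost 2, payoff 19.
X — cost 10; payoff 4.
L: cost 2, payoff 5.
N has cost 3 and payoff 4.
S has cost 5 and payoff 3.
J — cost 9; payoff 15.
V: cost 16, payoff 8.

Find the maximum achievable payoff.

Take Z, L, N, and J: cost 2 + 2 + 3 + 9 = 16 ≤ 18, payoff 19 + 5 + 4 + 15 = 43.
No other feasible combination does better.

43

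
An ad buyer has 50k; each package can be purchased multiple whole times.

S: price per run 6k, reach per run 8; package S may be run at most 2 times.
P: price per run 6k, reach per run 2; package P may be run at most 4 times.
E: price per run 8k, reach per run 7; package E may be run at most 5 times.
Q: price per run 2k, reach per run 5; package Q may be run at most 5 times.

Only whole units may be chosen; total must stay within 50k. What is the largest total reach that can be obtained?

This is a bounded integer knapsack.
Q has the best ratio (5/2); taking only Q gives at most 5×5 = 25 (stopped by the supply cap of 5).
Mixing does better — 2×S, 3×E, and 5×Q: price 46 ≤ 50, reach 2·8 + 3·7 + 5·5 = 62.

62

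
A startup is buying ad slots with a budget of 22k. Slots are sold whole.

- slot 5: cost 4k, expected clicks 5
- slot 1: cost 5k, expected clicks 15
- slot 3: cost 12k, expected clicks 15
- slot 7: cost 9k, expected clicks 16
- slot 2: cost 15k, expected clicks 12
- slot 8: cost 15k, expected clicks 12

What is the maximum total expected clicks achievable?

36

Allowing fractional choices, the relaxed optimum would be about 41.0, but ad slots are indivisible.
slot 5 + slot 1 + slot 3: cost 4 + 5 + 12 = 21 ≤ 22, expected clicks 5 + 15 + 15 = 35.
slot 5 + slot 1 + slot 7: cost 4 + 5 + 9 = 18 ≤ 22, expected clicks 5 + 15 + 16 = 36.
Best is slot 5, slot 1, and slot 7 with total expected clicks 36.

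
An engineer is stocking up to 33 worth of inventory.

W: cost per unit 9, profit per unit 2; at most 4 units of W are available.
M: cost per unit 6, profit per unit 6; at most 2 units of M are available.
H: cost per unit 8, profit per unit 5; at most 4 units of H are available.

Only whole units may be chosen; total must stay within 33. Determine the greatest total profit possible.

22

Take 2×M and 2×H: cost 28 ≤ 33, profit 2·6 + 2·5 = 22.
M has the best ratio (6/6) and is taken to its limit of 2; remaining capacity is filled optimally with the others.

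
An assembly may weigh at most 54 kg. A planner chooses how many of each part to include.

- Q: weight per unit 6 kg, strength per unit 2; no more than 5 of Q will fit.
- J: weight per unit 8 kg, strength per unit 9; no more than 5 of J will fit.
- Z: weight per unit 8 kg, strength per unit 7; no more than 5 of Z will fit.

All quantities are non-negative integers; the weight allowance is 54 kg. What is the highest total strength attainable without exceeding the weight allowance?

5×J and 1×Z: weight 48 ≤ 54, strength 5·9 + 1·7 = 52.
1×Q, 5×J, and 1×Z: weight 54 ≤ 54, strength 1·2 + 5·9 + 1·7 = 54.
Best is 54.

54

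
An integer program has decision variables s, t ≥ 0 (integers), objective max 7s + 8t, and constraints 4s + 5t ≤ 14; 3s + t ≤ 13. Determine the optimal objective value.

(s,t)=(1,2): 4·1+5·2=14≤14, 3·1+1·2=5≤13, objective 23.
(s,t)=(2,1): 4·2+5·1=13≤14, 3·2+1·1=7≤13, objective 22.
(s,t)=(3,0): 4·3+5·0=12≤14, 3·3+1·0=9≤13, objective 21.
(s,t)=(0,2): 4·0+5·2=10≤14, 3·0+1·2=2≤13, objective 16.
Maximum is 23 at (s,t)=(1,2).

23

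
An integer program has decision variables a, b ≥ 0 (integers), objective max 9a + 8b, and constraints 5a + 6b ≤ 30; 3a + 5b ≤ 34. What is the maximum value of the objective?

(a,b)=(6,0) is feasible, giving 54.
(a,b)=(5,0) is feasible, giving 45.
No feasible integer point exceeds 54.

54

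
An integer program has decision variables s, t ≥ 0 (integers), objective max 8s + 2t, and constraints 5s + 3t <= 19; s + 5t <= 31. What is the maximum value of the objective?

26

The continuous relaxation peaks at (3.8, 0) with value 30.40; rounding to a feasible lattice point costs some objective.
(s,t)=(3,1) is feasible, giving 26.
(s,t)=(3,0) is feasible, giving 24.
(s,t)=(2,2) is feasible, giving 20.
Maximum is 26 at (s,t)=(3,1).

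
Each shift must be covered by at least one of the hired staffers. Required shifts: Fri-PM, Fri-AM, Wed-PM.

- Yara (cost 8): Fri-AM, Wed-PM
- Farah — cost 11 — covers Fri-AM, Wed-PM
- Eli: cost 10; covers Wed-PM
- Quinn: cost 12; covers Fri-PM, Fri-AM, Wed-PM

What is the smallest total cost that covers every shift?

12

This is an integer covering problem.
The greedy cost-per-new-shift heuristic would pick Yara and Quinn for 20, but a cheaper cover exists.
Quinn alone covers Fri-PM, Fri-AM, Wed-PM — every shift.
Total cost: 12.
No cover costs less than 12.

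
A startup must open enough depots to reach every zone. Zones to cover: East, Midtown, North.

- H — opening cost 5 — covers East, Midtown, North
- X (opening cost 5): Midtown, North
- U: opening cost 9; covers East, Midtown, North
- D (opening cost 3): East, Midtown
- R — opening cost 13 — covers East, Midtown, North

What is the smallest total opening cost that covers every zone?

5

This is an integer covering problem.
H alone covers East, Midtown, North — every zone.
Total opening cost: 5.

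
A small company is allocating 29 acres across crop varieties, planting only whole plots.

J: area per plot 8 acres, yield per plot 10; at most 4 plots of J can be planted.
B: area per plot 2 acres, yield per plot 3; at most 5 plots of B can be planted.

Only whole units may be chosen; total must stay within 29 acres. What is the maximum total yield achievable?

This is a bounded integer knapsack.
Take 3×J and 2×B: area 28 ≤ 29, yield 3·10 + 2·3 = 36.
No other integer combination yields more.

36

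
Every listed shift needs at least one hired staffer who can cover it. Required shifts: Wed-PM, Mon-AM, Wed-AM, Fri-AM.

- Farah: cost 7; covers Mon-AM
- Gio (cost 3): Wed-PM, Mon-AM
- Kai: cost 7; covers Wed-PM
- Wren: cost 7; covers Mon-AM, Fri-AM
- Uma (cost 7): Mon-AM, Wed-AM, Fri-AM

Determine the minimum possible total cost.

Choose Gio and Uma: together they cover Wed-PM, Mon-AM, Wed-AM, Fri-AM — every shift.
Total cost: 3 + 7 = 10.
No cover costs less than 10.

10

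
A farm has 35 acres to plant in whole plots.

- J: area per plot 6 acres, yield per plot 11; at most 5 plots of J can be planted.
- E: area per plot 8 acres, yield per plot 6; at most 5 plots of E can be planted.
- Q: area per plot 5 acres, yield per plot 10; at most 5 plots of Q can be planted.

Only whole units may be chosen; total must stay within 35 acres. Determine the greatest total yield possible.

This is a bounded integer knapsack.
Q has the best ratio (10/5); taking only Q gives at most 5×10 = 50 (stopped by the supply cap of 5).
Mixing does better — 5×J and 1×Q: area 35 ≤ 35, yield 5·11 + 1·10 = 65.

65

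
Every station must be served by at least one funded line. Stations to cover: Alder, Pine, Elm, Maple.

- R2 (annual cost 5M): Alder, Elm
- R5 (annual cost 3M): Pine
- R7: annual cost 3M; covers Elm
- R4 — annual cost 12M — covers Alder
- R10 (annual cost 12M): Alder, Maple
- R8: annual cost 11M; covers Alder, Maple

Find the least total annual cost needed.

The greedy cost-per-new-station heuristic would pick R2, R5, and R8 for 19, but a cheaper cover exists.
Choose R5, R7, and R8: together they cover Alder, Pine, Elm, Maple — every station.
Total annual cost: 3 + 3 + 11 = 17.
No cover costs less than 17.

17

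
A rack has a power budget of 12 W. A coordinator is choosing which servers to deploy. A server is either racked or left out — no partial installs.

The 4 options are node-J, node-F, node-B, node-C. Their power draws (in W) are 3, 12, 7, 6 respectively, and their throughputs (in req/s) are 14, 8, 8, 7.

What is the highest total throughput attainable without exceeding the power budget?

22

node-J + node-C: power draw 3 + 6 = 9 ≤ 12, throughput 14 + 7 = 21.
node-J: power draw 3 ≤ 12, throughput 14.
node-J + node-B: power draw 3 + 7 = 10 ≤ 12, throughput 14 + 8 = 22.
Best is node-J and node-B with total throughput 22.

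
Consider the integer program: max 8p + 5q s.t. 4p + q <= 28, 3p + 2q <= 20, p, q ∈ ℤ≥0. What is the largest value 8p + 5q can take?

53

The continuous relaxation peaks at (6.67, 0) with value 53.33; rounding to a feasible lattice point costs some objective.
(p,q)=(6,1) is feasible, giving 53.
(p,q)=(5,2) is feasible, giving 50.
(p,q)=(6,0) is feasible, giving 48.
No feasible integer point exceeds 53.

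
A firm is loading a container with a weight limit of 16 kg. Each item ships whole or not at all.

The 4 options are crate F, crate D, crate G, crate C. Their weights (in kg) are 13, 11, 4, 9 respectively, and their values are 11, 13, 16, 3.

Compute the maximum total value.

This is a 0-1 knapsack instance.
Take crate D and crate G: weight 11 + 4 = 15 ≤ 16, value 13 + 16 = 29.
No other feasible combination does better.

29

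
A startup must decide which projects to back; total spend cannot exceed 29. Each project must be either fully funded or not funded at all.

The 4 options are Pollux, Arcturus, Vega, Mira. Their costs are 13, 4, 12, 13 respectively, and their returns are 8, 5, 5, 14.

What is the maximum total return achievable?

24

Allowing fractional choices, the relaxed optimum would be about 26.4, but projects are indivisible.
Pollux + Mira: cost 13 + 13 = 26 ≤ 29, return 8 + 14 = 22.
Arcturus + Mira: cost 4 + 13 = 17 ≤ 29, return 5 + 14 = 19.
Arcturus + Vega + Mira: cost 4 + 12 + 13 = 29 ≤ 29, return 5 + 5 + 14 = 24.
Best is Arcturus, Vega, and Mira with total return 24.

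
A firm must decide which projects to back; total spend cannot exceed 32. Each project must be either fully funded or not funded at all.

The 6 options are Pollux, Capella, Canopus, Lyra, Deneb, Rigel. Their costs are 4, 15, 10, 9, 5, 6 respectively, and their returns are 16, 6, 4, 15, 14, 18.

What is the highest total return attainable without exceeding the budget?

63

Take Pollux, Lyra, Deneb, and Rigel: cost 4 + 9 + 5 + 6 = 24 ≤ 32, return 16 + 15 + 14 + 18 = 63.
No other feasible combination does better.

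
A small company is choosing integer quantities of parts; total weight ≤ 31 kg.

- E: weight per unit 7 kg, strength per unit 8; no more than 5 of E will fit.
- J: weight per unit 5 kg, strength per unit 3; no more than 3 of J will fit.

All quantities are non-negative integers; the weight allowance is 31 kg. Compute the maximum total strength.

32

E has the best ratio (8/7); taking only E gives at most 4×8 = 32 (stopped by the weight limit).
Optimal: 4×E: weight 28 ≤ 31, strength 4·8 = 32.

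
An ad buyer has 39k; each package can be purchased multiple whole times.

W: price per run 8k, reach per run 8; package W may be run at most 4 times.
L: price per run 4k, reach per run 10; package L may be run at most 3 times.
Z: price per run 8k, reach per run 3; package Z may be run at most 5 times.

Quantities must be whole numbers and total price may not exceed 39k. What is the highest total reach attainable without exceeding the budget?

54

2×W, 3×L, and 1×Z: price 36 ≤ 39, reach 2·8 + 3·10 + 1·3 = 49.
3×W and 3×L: price 36 ≤ 39, reach 3·8 + 3·10 = 54.
Best is 54.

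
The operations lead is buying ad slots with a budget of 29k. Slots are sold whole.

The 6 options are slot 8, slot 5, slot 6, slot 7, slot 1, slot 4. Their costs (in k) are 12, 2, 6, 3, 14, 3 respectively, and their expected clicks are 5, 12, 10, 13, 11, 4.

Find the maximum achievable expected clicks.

This is an integer program with binary decision variables.
Allowing fractional choices, the relaxed optimum would be about 50.4, but ad slots are indivisible.
slot 8 + slot 5 + slot 6 + slot 7 + slot 4: cost 12 + 2 + 6 + 3 + 3 = 26 ≤ 29, expected clicks 5 + 12 + 10 + 13 + 4 = 44.
slot 5 + slot 6 + slot 7 + slot 1: cost 2 + 6 + 3 + 14 = 25 ≤ 29, expected clicks 12 + 10 + 13 + 11 = 46.
slot 5 + slot 6 + slot 7 + slot 1 + slot 4: cost 2 + 6 + 3 + 14 + 3 = 28 ≤ 29, expected clicks 12 + 10 + 13 + 11 + 4 = 50.
Best is slot 5, slot 6, slot 7, slot 1, and slot 4 with total expected clicks 50.

50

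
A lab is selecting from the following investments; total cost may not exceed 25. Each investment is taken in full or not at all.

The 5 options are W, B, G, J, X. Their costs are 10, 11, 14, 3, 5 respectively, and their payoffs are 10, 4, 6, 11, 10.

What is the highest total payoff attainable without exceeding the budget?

G + J + X: cost 14 + 3 + 5 = 22 ≤ 25, payoff 6 + 11 + 10 = 27.
B + J + X: cost 11 + 3 + 5 = 19 ≤ 25, payoff 4 + 11 + 10 = 25.
W + J + X: cost 10 + 3 + 5 = 18 ≤ 25, payoff 10 + 11 + 10 = 31.
Best is W, J, and X with total payoff 31.

31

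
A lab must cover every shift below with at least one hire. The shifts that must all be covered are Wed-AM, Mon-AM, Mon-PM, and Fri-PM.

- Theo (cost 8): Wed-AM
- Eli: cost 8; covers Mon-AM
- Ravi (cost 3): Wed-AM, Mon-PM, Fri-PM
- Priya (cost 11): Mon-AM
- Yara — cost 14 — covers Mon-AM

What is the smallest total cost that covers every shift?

Choose Eli and Ravi: together they cover Wed-AM, Mon-AM, Mon-PM, Fri-PM — every shift.
Total cost: 8 + 3 = 11.
No cover costs less than 11.

11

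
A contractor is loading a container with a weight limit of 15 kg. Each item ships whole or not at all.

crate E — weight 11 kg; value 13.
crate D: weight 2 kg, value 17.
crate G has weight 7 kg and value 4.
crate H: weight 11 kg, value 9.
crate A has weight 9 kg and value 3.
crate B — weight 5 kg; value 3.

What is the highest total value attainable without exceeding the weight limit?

Allowing fractional choices, the relaxed optimum would be about 31.6, but items are indivisible.
crate D + crate G + crate B: weight 2 + 7 + 5 = 14 ≤ 15, value 17 + 4 + 3 = 24.
crate D + crate H: weight 2 + 11 = 13 ≤ 15, value 17 + 9 = 26.
crate E + crate D: weight 11 + 2 = 13 ≤ 15, value 13 + 17 = 30.
Best is crate E and crate D with total value 30.

30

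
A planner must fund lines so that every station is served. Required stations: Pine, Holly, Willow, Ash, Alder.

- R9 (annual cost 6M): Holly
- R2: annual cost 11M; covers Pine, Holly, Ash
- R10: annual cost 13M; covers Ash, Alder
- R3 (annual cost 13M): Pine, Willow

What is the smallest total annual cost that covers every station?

32

The greedy cost-per-new-station heuristic would pick R2, R10, and R3 for 37, but a cheaper cover exists.
Choose R9, R10, and R3: together they cover Pine, Holly, Willow, Ash, Alder — every station.
Total annual cost: 6 + 13 + 13 = 32.
No cover costs less than 32.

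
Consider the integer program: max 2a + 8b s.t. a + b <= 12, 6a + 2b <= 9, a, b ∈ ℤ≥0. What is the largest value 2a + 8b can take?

(a,b)=(0,4) is feasible, giving 32.
(a,b)=(0,3) is feasible, giving 24.
No feasible integer point exceeds 32.

32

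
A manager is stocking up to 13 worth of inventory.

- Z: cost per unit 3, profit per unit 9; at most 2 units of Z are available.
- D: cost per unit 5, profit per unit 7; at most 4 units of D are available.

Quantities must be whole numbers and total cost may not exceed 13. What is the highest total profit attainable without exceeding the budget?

25

2×Z and 1×D: cost 11 ≤ 13, profit 2·9 + 1·7 = 25.
1×Z and 2×D: cost 13 ≤ 13, profit 1·9 + 2·7 = 23.
Best is 25.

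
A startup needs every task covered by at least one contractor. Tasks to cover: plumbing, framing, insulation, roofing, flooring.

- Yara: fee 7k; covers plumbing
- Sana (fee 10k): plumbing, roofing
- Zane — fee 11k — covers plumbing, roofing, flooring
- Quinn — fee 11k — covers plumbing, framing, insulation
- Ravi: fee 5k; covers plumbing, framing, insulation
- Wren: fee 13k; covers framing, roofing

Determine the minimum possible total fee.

Choose Zane and Ravi: together they cover plumbing, framing, insulation, roofing, flooring — every task.
Total fee: 11 + 5 = 16.

16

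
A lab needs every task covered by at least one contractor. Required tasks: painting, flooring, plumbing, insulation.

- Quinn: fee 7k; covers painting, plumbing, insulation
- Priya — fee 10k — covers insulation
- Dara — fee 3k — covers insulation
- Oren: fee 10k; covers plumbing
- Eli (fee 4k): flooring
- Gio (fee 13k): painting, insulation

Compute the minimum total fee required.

This is a weighted set-cover instance.
Choose Quinn and Eli: together they cover painting, flooring, plumbing, insulation — every task.
Total fee: 7 + 4 = 11.

11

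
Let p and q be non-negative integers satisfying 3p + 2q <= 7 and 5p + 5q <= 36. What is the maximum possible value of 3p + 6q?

The continuous relaxation peaks at (0, 3.5) with value 21.00; rounding to a feasible lattice point costs some objective.
(p,q)=(0,3): 3·0+2·3=6≤7, 5·0+5·3=15≤36, objective 18.
(p,q)=(1,2): 3·1+2·2=7≤7, 5·1+5·2=15≤36, objective 15.
Maximum is 18 at (p,q)=(0,3).

18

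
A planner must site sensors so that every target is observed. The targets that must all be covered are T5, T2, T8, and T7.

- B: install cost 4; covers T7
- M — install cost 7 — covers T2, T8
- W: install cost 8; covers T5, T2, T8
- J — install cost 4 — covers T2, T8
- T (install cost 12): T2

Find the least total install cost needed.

12

The greedy cost-per-new-target heuristic would pick J, B, and W for 16, but a cheaper cover exists.
Choose B and W: together they cover T5, T2, T8, T7 — every target.
Total install cost: 4 + 8 = 12.
No cover costs less than 12.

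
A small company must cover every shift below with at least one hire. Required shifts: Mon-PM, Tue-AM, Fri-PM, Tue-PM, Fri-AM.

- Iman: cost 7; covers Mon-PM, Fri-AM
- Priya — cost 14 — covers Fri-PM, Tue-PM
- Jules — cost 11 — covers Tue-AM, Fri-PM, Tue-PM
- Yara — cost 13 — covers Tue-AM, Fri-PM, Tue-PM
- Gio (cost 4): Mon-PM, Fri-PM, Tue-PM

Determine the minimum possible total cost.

18

Choose Iman and Jules: together they cover Mon-PM, Tue-AM, Fri-PM, Tue-PM, Fri-AM — every shift.
Total cost: 7 + 11 = 18.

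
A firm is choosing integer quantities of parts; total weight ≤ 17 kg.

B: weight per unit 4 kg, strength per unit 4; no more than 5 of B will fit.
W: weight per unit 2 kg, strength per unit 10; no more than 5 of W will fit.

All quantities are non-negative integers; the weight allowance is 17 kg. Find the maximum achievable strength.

This is a bounded integer knapsack.
1×B and 5×W: weight 14 ≤ 17, strength 1·4 + 5·10 = 54.
5×W: weight 10 ≤ 17, strength 5·10 = 50.
Best is 54.

54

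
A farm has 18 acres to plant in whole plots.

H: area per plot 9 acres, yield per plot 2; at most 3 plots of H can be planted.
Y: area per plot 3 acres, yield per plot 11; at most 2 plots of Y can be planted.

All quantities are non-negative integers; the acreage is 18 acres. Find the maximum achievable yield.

1×H and 2×Y: area 15 ≤ 18, yield 1·2 + 2·11 = 24.
2×Y: area 6 ≤ 18, yield 2·11 = 22.
Best is 24.

24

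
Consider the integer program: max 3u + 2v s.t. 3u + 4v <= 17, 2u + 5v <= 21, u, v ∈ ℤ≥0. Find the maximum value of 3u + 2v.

15

(u,v)=(5,0): 3·5+4·0=15≤17, 2·5+5·0=10≤21, objective 15.
(u,v)=(4,1): 3·4+4·1=16≤17, 2·4+5·1=13≤21, objective 14.
(u,v)=(4,0): 3·4+4·0=12≤17, 2·4+5·0=8≤21, objective 12.
The best lattice point is (5,0), giving 15.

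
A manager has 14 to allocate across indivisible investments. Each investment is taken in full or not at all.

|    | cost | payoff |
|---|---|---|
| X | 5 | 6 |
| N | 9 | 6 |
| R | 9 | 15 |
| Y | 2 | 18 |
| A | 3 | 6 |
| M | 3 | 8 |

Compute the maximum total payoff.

X + Y + A + M: cost 5 + 2 + 3 + 3 = 13 ≤ 14, payoff 6 + 18 + 6 + 8 = 38.
R + Y + M: cost 9 + 2 + 3 = 14 ≤ 14, payoff 15 + 18 + 8 = 41.
R + Y + A: cost 9 + 2 + 3 = 14 ≤ 14, payoff 15 + 18 + 6 = 39.
Best is R, Y, and M with total payoff 41.

41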